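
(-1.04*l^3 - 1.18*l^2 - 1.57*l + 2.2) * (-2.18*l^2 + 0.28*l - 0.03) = 2.2672*l^5 + 2.2812*l^4 + 3.1234*l^3 - 5.2002*l^2 + 0.6631*l - 0.066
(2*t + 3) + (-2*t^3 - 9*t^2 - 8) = -2*t^3 - 9*t^2 + 2*t - 5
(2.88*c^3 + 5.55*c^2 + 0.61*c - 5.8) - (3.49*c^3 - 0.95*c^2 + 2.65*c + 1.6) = -0.61*c^3 + 6.5*c^2 - 2.04*c - 7.4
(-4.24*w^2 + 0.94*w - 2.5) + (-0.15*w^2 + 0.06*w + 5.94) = -4.39*w^2 + 1.0*w + 3.44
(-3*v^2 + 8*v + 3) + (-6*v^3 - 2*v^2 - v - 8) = -6*v^3 - 5*v^2 + 7*v - 5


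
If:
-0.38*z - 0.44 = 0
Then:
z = -1.16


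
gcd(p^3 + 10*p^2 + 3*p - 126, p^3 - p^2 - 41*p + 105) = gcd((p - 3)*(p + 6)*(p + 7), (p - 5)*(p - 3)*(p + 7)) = p^2 + 4*p - 21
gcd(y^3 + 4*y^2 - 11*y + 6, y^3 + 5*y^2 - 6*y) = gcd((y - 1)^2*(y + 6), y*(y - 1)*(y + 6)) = y^2 + 5*y - 6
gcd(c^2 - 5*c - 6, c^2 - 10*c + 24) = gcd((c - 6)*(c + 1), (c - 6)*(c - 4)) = c - 6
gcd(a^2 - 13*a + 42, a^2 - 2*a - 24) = a - 6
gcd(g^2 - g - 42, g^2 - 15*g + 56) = g - 7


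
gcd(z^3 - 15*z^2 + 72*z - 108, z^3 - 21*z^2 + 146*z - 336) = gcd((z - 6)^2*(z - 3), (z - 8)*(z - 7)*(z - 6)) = z - 6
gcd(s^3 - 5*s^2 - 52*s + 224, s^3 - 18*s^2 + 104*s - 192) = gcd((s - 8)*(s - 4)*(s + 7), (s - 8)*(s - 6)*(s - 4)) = s^2 - 12*s + 32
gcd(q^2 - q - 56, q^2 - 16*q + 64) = q - 8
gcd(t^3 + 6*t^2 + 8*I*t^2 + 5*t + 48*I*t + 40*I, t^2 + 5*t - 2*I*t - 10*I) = t + 5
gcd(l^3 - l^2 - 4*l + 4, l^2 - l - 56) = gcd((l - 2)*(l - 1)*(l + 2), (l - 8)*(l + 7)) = 1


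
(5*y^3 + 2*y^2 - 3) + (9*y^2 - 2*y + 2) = 5*y^3 + 11*y^2 - 2*y - 1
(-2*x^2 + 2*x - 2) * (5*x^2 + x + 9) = -10*x^4 + 8*x^3 - 26*x^2 + 16*x - 18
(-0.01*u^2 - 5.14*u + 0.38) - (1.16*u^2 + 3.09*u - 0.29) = -1.17*u^2 - 8.23*u + 0.67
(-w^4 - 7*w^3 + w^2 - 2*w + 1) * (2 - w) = w^5 + 5*w^4 - 15*w^3 + 4*w^2 - 5*w + 2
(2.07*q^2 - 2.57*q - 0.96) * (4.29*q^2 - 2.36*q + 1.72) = 8.8803*q^4 - 15.9105*q^3 + 5.5072*q^2 - 2.1548*q - 1.6512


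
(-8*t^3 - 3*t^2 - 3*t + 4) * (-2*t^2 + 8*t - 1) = 16*t^5 - 58*t^4 - 10*t^3 - 29*t^2 + 35*t - 4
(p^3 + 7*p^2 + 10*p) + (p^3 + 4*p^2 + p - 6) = 2*p^3 + 11*p^2 + 11*p - 6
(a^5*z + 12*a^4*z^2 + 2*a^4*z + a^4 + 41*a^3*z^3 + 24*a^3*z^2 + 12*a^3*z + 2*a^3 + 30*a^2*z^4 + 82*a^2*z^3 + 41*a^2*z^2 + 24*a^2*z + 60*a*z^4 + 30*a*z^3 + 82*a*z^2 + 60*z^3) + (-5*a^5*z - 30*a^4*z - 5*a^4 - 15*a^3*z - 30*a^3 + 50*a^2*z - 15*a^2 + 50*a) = -4*a^5*z + 12*a^4*z^2 - 28*a^4*z - 4*a^4 + 41*a^3*z^3 + 24*a^3*z^2 - 3*a^3*z - 28*a^3 + 30*a^2*z^4 + 82*a^2*z^3 + 41*a^2*z^2 + 74*a^2*z - 15*a^2 + 60*a*z^4 + 30*a*z^3 + 82*a*z^2 + 50*a + 60*z^3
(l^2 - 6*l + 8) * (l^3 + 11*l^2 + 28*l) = l^5 + 5*l^4 - 30*l^3 - 80*l^2 + 224*l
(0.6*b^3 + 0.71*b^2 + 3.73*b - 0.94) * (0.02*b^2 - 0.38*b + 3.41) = 0.012*b^5 - 0.2138*b^4 + 1.8508*b^3 + 0.9849*b^2 + 13.0765*b - 3.2054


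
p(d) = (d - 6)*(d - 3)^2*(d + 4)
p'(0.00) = 126.00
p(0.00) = -216.00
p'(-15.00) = -18684.00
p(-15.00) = 74844.00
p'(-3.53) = -327.83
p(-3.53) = -190.99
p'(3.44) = -15.82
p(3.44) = -3.69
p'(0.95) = 102.07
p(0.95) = -105.05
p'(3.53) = -18.29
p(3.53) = -5.22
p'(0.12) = 124.94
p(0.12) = -200.94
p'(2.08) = 45.68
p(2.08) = -20.17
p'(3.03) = -1.25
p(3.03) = -0.02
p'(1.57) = 72.90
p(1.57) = -50.46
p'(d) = (d - 6)*(d - 3)^2 + (d - 6)*(d + 4)*(2*d - 6) + (d - 3)^2*(d + 4) = 4*d^3 - 24*d^2 - 6*d + 126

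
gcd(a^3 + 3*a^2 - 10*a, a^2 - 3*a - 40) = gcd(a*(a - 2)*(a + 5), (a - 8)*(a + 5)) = a + 5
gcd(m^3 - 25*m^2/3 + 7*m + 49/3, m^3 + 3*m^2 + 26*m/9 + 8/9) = m + 1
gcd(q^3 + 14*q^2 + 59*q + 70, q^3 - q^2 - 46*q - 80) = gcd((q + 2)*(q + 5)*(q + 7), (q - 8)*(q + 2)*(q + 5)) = q^2 + 7*q + 10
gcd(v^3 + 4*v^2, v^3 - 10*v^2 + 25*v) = v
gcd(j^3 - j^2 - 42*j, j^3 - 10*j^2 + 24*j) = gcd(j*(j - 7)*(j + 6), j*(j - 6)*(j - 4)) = j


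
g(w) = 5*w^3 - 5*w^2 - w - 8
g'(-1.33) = 38.83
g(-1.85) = -54.92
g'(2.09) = 43.62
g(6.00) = 886.00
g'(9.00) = 1124.00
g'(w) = 15*w^2 - 10*w - 1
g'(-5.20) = 456.60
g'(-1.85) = 68.84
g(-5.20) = -841.04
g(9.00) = 3223.00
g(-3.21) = -221.69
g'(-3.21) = 185.66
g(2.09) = 13.72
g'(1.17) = 7.83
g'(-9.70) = 1507.35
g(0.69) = -9.43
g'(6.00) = 479.00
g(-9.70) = -5032.12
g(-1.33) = -27.28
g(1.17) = -8.01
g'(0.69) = -0.76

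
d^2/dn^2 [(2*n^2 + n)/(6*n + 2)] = -1/(27*n^3 + 27*n^2 + 9*n + 1)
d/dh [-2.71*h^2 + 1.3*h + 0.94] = 1.3 - 5.42*h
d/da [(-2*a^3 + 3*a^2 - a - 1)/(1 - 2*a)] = (8*a^3 - 12*a^2 + 6*a - 3)/(4*a^2 - 4*a + 1)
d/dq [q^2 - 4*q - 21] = 2*q - 4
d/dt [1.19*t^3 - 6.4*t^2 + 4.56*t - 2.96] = 3.57*t^2 - 12.8*t + 4.56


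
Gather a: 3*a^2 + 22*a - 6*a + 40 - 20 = 3*a^2 + 16*a + 20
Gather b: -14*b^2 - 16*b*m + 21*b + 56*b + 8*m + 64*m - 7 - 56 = -14*b^2 + b*(77 - 16*m) + 72*m - 63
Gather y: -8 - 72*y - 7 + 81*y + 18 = 9*y + 3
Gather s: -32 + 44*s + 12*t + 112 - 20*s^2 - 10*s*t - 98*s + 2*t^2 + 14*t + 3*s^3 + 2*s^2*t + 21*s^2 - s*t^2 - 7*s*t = 3*s^3 + s^2*(2*t + 1) + s*(-t^2 - 17*t - 54) + 2*t^2 + 26*t + 80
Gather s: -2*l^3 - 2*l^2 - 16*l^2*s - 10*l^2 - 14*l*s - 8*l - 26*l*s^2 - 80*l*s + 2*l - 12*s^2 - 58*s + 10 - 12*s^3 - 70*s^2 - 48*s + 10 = -2*l^3 - 12*l^2 - 6*l - 12*s^3 + s^2*(-26*l - 82) + s*(-16*l^2 - 94*l - 106) + 20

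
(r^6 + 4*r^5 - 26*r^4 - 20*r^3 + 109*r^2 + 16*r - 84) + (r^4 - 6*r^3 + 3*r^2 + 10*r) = r^6 + 4*r^5 - 25*r^4 - 26*r^3 + 112*r^2 + 26*r - 84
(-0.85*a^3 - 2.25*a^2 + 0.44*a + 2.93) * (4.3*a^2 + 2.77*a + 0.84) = -3.655*a^5 - 12.0295*a^4 - 5.0545*a^3 + 11.9278*a^2 + 8.4857*a + 2.4612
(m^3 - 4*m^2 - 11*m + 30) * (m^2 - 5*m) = m^5 - 9*m^4 + 9*m^3 + 85*m^2 - 150*m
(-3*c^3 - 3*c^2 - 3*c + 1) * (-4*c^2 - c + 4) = 12*c^5 + 15*c^4 + 3*c^3 - 13*c^2 - 13*c + 4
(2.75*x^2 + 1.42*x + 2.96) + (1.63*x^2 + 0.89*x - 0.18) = 4.38*x^2 + 2.31*x + 2.78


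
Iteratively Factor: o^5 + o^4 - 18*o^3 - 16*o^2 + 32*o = (o + 4)*(o^4 - 3*o^3 - 6*o^2 + 8*o) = (o - 4)*(o + 4)*(o^3 + o^2 - 2*o) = (o - 4)*(o - 1)*(o + 4)*(o^2 + 2*o) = (o - 4)*(o - 1)*(o + 2)*(o + 4)*(o)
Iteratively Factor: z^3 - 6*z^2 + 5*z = (z - 5)*(z^2 - z) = z*(z - 5)*(z - 1)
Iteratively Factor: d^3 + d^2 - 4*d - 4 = (d + 1)*(d^2 - 4) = (d + 1)*(d + 2)*(d - 2)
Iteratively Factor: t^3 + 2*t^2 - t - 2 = (t - 1)*(t^2 + 3*t + 2) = (t - 1)*(t + 2)*(t + 1)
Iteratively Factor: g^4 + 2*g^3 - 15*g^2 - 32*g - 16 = (g - 4)*(g^3 + 6*g^2 + 9*g + 4) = (g - 4)*(g + 4)*(g^2 + 2*g + 1) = (g - 4)*(g + 1)*(g + 4)*(g + 1)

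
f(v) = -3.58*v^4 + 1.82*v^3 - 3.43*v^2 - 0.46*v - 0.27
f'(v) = -14.32*v^3 + 5.46*v^2 - 6.86*v - 0.46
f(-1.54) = -34.48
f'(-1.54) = 75.35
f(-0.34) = -0.63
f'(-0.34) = 3.07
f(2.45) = -124.21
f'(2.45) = -195.09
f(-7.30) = -11054.28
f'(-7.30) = 5911.30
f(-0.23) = -0.38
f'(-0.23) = 1.58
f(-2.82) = -293.47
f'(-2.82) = 383.44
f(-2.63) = -227.17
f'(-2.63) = 315.85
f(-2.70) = -250.11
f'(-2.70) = 339.73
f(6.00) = -4373.07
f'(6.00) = -2938.18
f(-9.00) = -25089.12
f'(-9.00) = 10942.82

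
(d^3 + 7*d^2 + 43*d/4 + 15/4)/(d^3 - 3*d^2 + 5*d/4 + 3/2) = (2*d^2 + 13*d + 15)/(2*d^2 - 7*d + 6)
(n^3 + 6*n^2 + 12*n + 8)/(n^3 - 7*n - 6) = (n^2 + 4*n + 4)/(n^2 - 2*n - 3)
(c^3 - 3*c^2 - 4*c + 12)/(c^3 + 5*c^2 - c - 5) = (c^3 - 3*c^2 - 4*c + 12)/(c^3 + 5*c^2 - c - 5)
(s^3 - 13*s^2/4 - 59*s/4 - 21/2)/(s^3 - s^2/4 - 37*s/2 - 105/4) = (s^2 - 5*s - 6)/(s^2 - 2*s - 15)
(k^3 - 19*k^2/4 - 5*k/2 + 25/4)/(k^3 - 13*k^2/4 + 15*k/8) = 2*(4*k^3 - 19*k^2 - 10*k + 25)/(k*(8*k^2 - 26*k + 15))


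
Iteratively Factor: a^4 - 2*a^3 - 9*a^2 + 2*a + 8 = (a - 1)*(a^3 - a^2 - 10*a - 8) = (a - 4)*(a - 1)*(a^2 + 3*a + 2) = (a - 4)*(a - 1)*(a + 2)*(a + 1)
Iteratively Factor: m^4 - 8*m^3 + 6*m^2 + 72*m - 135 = (m - 3)*(m^3 - 5*m^2 - 9*m + 45) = (m - 3)^2*(m^2 - 2*m - 15) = (m - 3)^2*(m + 3)*(m - 5)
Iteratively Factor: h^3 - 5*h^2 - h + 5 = (h + 1)*(h^2 - 6*h + 5) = (h - 5)*(h + 1)*(h - 1)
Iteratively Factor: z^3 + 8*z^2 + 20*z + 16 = (z + 2)*(z^2 + 6*z + 8) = (z + 2)*(z + 4)*(z + 2)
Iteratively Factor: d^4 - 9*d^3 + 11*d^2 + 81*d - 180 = (d + 3)*(d^3 - 12*d^2 + 47*d - 60) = (d - 4)*(d + 3)*(d^2 - 8*d + 15) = (d - 4)*(d - 3)*(d + 3)*(d - 5)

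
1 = 1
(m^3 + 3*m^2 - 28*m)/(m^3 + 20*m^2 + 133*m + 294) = m*(m - 4)/(m^2 + 13*m + 42)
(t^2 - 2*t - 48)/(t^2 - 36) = (t - 8)/(t - 6)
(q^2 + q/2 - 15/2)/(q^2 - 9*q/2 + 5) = (q + 3)/(q - 2)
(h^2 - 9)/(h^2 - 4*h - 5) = (9 - h^2)/(-h^2 + 4*h + 5)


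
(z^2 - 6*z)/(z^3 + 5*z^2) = (z - 6)/(z*(z + 5))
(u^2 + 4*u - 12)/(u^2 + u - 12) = (u^2 + 4*u - 12)/(u^2 + u - 12)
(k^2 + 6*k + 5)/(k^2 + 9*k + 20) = (k + 1)/(k + 4)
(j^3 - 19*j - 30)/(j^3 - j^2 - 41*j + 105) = (j^2 + 5*j + 6)/(j^2 + 4*j - 21)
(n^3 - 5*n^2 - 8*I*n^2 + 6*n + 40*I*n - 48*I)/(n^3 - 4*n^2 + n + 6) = (n - 8*I)/(n + 1)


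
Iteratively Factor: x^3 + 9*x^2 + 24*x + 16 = (x + 4)*(x^2 + 5*x + 4) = (x + 4)^2*(x + 1)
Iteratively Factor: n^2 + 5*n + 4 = (n + 4)*(n + 1)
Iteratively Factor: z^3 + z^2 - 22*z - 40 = (z + 2)*(z^2 - z - 20) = (z - 5)*(z + 2)*(z + 4)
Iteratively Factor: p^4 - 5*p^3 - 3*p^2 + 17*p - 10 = (p - 5)*(p^3 - 3*p + 2) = (p - 5)*(p + 2)*(p^2 - 2*p + 1) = (p - 5)*(p - 1)*(p + 2)*(p - 1)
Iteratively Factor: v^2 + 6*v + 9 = (v + 3)*(v + 3)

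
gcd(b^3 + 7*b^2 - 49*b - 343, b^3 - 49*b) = b^2 - 49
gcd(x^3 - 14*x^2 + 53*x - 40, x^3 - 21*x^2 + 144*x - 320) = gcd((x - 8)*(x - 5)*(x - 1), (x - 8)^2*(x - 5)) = x^2 - 13*x + 40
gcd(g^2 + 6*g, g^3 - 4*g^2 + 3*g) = g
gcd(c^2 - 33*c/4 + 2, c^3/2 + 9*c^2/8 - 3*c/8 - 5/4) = 1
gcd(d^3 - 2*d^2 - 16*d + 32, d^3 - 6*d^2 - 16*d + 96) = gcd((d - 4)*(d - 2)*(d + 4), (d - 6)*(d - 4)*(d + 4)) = d^2 - 16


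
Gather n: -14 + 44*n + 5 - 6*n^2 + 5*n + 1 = -6*n^2 + 49*n - 8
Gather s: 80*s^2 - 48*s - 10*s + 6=80*s^2 - 58*s + 6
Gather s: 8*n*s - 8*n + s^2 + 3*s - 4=-8*n + s^2 + s*(8*n + 3) - 4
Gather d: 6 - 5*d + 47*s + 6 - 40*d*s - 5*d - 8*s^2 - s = d*(-40*s - 10) - 8*s^2 + 46*s + 12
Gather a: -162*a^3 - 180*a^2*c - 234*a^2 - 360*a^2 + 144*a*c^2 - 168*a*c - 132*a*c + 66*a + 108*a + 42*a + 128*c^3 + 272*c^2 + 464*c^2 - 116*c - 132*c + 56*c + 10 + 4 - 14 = -162*a^3 + a^2*(-180*c - 594) + a*(144*c^2 - 300*c + 216) + 128*c^3 + 736*c^2 - 192*c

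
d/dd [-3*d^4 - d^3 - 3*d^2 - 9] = 3*d*(-4*d^2 - d - 2)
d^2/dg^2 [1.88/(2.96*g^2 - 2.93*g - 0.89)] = (32.943616*g^2 - 32.609728*g - 1.88*(5.92*g - 2.93)*(11.84*g - 5.86) - 9.905344)/(-2.96*g^2 + 2.93*g + 0.89)^3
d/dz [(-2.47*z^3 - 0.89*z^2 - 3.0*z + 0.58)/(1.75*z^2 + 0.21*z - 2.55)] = (-4.3225*z^4 - 1.0374*z^3 + 23.9586*z^2 + 2.509*z + 7.5282)/(3.0625*z^4 + 0.735*z^3 - 8.8809*z^2 - 1.071*z + 6.5025)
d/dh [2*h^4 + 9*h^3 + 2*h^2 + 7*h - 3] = 8*h^3 + 27*h^2 + 4*h + 7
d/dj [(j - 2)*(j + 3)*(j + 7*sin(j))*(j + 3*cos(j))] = -(j - 2)*(j + 3)*(j + 7*sin(j))*(3*sin(j) - 1) + (j - 2)*(j + 3)*(j + 3*cos(j))*(7*cos(j) + 1) + (j - 2)*(j + 7*sin(j))*(j + 3*cos(j)) + (j + 3)*(j + 7*sin(j))*(j + 3*cos(j))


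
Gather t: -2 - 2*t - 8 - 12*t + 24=14 - 14*t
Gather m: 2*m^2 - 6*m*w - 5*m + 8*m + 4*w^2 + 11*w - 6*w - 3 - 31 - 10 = 2*m^2 + m*(3 - 6*w) + 4*w^2 + 5*w - 44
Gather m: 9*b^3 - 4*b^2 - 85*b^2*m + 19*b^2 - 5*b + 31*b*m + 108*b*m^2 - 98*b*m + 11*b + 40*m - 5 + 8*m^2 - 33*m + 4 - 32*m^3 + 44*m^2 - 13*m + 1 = 9*b^3 + 15*b^2 + 6*b - 32*m^3 + m^2*(108*b + 52) + m*(-85*b^2 - 67*b - 6)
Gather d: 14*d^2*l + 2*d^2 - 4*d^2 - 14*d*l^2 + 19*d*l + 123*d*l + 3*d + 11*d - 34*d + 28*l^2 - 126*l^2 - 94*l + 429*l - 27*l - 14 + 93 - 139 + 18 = d^2*(14*l - 2) + d*(-14*l^2 + 142*l - 20) - 98*l^2 + 308*l - 42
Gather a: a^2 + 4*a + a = a^2 + 5*a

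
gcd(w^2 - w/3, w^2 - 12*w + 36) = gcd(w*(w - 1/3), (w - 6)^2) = 1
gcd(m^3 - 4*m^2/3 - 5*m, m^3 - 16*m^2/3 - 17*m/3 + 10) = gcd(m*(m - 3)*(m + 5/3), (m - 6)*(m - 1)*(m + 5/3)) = m + 5/3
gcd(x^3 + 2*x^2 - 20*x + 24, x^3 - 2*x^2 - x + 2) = x - 2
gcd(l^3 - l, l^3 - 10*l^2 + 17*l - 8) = l - 1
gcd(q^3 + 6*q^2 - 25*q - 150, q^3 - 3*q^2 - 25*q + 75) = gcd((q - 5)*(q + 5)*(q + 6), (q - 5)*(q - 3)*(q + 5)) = q^2 - 25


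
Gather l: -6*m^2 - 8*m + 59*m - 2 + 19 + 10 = -6*m^2 + 51*m + 27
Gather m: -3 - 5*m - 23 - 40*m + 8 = -45*m - 18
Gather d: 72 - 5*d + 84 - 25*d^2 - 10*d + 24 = -25*d^2 - 15*d + 180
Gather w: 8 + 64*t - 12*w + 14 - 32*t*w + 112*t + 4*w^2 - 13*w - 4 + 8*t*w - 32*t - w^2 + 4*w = 144*t + 3*w^2 + w*(-24*t - 21) + 18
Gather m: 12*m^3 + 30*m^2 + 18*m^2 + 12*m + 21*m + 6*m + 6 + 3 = 12*m^3 + 48*m^2 + 39*m + 9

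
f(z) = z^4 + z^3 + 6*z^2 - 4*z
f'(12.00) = 7484.00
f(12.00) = 23280.00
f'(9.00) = 3263.00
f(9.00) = 7740.00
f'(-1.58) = -31.25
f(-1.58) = 23.59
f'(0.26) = -0.61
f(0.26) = -0.61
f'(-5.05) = -503.24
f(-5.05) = 694.80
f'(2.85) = 147.16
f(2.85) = 126.46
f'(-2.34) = -66.90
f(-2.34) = 59.38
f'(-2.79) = -101.00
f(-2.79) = 96.74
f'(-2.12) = -54.07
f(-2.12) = 46.12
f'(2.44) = 101.25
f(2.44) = 75.93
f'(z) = 4*z^3 + 3*z^2 + 12*z - 4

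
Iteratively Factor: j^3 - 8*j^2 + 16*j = (j)*(j^2 - 8*j + 16) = j*(j - 4)*(j - 4)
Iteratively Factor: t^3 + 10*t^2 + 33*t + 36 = (t + 3)*(t^2 + 7*t + 12) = (t + 3)^2*(t + 4)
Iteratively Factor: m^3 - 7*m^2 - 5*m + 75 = (m - 5)*(m^2 - 2*m - 15) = (m - 5)*(m + 3)*(m - 5)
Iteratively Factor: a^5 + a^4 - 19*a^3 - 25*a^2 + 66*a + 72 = (a + 3)*(a^4 - 2*a^3 - 13*a^2 + 14*a + 24) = (a - 4)*(a + 3)*(a^3 + 2*a^2 - 5*a - 6) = (a - 4)*(a + 3)^2*(a^2 - a - 2) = (a - 4)*(a - 2)*(a + 3)^2*(a + 1)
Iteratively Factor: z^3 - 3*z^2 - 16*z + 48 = (z - 4)*(z^2 + z - 12) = (z - 4)*(z - 3)*(z + 4)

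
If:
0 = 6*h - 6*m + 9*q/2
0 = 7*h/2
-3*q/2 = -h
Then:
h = 0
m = 0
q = 0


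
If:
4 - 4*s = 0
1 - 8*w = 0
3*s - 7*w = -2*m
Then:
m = -17/16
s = 1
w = 1/8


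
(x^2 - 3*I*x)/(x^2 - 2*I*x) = (x - 3*I)/(x - 2*I)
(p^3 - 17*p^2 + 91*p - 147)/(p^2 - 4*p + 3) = (p^2 - 14*p + 49)/(p - 1)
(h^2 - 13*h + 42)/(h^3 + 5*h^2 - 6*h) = (h^2 - 13*h + 42)/(h*(h^2 + 5*h - 6))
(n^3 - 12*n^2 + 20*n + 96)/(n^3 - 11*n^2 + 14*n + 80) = (n - 6)/(n - 5)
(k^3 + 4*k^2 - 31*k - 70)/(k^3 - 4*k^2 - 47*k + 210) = (k + 2)/(k - 6)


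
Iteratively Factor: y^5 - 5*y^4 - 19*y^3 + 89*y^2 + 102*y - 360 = (y - 5)*(y^4 - 19*y^2 - 6*y + 72) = (y - 5)*(y + 3)*(y^3 - 3*y^2 - 10*y + 24) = (y - 5)*(y - 2)*(y + 3)*(y^2 - y - 12) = (y - 5)*(y - 2)*(y + 3)^2*(y - 4)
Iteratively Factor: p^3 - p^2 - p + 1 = (p - 1)*(p^2 - 1) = (p - 1)^2*(p + 1)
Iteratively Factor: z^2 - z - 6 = (z + 2)*(z - 3)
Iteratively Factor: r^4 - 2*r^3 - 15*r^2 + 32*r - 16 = (r - 1)*(r^3 - r^2 - 16*r + 16) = (r - 1)*(r + 4)*(r^2 - 5*r + 4) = (r - 1)^2*(r + 4)*(r - 4)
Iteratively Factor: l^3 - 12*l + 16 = (l - 2)*(l^2 + 2*l - 8) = (l - 2)*(l + 4)*(l - 2)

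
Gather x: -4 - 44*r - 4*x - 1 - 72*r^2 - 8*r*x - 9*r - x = -72*r^2 - 53*r + x*(-8*r - 5) - 5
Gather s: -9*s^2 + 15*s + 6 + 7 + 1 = -9*s^2 + 15*s + 14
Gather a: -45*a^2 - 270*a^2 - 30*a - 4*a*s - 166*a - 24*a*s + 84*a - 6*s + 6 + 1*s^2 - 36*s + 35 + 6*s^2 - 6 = -315*a^2 + a*(-28*s - 112) + 7*s^2 - 42*s + 35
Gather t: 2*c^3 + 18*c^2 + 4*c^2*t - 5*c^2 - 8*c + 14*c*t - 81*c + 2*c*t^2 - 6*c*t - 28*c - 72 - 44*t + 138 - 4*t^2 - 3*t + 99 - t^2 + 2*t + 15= 2*c^3 + 13*c^2 - 117*c + t^2*(2*c - 5) + t*(4*c^2 + 8*c - 45) + 180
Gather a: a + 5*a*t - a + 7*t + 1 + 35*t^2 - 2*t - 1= 5*a*t + 35*t^2 + 5*t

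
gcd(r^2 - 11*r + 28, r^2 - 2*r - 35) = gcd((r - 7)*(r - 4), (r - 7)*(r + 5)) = r - 7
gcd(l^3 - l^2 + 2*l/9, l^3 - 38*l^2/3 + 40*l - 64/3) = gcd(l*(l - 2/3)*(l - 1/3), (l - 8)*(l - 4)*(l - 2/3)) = l - 2/3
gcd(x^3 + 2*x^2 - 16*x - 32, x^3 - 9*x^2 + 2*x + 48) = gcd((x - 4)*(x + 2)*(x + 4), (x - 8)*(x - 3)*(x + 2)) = x + 2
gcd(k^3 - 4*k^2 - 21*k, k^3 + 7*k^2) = k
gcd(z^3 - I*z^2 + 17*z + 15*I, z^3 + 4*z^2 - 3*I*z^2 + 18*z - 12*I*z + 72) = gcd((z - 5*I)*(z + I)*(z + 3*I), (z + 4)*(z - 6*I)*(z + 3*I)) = z + 3*I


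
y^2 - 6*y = y*(y - 6)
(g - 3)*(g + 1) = g^2 - 2*g - 3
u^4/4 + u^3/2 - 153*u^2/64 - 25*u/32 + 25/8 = (u/4 + 1)*(u - 2)*(u - 5/4)*(u + 5/4)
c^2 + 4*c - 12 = (c - 2)*(c + 6)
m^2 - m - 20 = (m - 5)*(m + 4)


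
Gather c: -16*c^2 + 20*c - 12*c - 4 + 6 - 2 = -16*c^2 + 8*c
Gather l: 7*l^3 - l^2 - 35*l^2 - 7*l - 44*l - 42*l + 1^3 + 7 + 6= 7*l^3 - 36*l^2 - 93*l + 14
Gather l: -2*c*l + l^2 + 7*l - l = l^2 + l*(6 - 2*c)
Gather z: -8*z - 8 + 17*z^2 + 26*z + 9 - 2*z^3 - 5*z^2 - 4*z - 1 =-2*z^3 + 12*z^2 + 14*z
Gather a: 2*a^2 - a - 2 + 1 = 2*a^2 - a - 1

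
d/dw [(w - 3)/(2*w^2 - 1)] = (2*w^2 - 4*w*(w - 3) - 1)/(2*w^2 - 1)^2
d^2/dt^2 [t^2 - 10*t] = 2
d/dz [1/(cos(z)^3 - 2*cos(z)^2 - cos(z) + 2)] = (3*cos(z)^2 - 4*cos(z) - 1)/((cos(z) - 2)^2*sin(z)^3)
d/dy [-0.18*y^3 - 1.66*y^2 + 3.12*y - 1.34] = -0.54*y^2 - 3.32*y + 3.12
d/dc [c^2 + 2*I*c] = 2*c + 2*I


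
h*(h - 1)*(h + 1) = h^3 - h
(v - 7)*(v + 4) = v^2 - 3*v - 28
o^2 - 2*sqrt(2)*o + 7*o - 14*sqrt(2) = (o + 7)*(o - 2*sqrt(2))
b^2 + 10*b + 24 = (b + 4)*(b + 6)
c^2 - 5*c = c*(c - 5)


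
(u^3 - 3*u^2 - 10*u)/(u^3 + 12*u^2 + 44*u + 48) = u*(u - 5)/(u^2 + 10*u + 24)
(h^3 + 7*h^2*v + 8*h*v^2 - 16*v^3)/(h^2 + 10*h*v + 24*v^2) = (h^2 + 3*h*v - 4*v^2)/(h + 6*v)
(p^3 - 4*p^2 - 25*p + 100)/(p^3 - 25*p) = (p - 4)/p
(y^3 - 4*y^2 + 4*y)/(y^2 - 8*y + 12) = y*(y - 2)/(y - 6)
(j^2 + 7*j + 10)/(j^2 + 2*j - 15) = (j + 2)/(j - 3)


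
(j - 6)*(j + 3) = j^2 - 3*j - 18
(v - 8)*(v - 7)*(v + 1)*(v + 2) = v^4 - 12*v^3 + 13*v^2 + 138*v + 112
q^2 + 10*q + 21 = (q + 3)*(q + 7)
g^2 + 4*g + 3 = (g + 1)*(g + 3)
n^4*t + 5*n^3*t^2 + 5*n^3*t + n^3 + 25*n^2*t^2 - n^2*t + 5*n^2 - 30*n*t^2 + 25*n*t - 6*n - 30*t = (n - 1)*(n + 6)*(n + 5*t)*(n*t + 1)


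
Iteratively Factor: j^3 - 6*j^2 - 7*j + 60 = (j + 3)*(j^2 - 9*j + 20) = (j - 5)*(j + 3)*(j - 4)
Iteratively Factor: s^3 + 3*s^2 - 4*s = (s)*(s^2 + 3*s - 4) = s*(s - 1)*(s + 4)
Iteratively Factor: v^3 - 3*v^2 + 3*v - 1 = (v - 1)*(v^2 - 2*v + 1) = (v - 1)^2*(v - 1)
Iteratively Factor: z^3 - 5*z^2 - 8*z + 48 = (z + 3)*(z^2 - 8*z + 16) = (z - 4)*(z + 3)*(z - 4)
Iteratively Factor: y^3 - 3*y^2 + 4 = (y - 2)*(y^2 - y - 2) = (y - 2)^2*(y + 1)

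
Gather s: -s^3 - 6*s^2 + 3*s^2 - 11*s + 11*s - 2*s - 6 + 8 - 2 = -s^3 - 3*s^2 - 2*s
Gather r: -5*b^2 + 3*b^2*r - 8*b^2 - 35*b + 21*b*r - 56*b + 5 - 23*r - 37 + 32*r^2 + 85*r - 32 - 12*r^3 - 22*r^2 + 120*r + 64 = -13*b^2 - 91*b - 12*r^3 + 10*r^2 + r*(3*b^2 + 21*b + 182)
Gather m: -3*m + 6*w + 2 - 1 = -3*m + 6*w + 1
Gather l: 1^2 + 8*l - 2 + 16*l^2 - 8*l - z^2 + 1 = 16*l^2 - z^2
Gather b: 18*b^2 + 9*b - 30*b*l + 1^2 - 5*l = 18*b^2 + b*(9 - 30*l) - 5*l + 1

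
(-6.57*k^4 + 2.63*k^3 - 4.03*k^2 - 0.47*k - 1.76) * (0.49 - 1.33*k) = 8.7381*k^5 - 6.7172*k^4 + 6.6486*k^3 - 1.3496*k^2 + 2.1105*k - 0.8624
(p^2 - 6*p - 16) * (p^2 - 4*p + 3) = p^4 - 10*p^3 + 11*p^2 + 46*p - 48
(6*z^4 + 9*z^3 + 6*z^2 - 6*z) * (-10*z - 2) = -60*z^5 - 102*z^4 - 78*z^3 + 48*z^2 + 12*z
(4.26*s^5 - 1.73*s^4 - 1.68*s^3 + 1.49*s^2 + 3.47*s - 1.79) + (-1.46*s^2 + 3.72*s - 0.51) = 4.26*s^5 - 1.73*s^4 - 1.68*s^3 + 0.03*s^2 + 7.19*s - 2.3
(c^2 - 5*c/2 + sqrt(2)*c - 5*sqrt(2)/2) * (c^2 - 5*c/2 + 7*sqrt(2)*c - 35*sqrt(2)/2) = c^4 - 5*c^3 + 8*sqrt(2)*c^3 - 40*sqrt(2)*c^2 + 81*c^2/4 - 70*c + 50*sqrt(2)*c + 175/2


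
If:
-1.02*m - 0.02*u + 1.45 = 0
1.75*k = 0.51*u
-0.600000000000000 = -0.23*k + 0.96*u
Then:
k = -0.20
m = 1.43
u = -0.67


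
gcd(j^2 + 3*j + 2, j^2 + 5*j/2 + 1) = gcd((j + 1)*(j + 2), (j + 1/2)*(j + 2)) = j + 2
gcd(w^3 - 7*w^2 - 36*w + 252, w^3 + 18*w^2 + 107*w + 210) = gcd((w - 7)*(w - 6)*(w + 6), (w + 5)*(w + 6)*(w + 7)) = w + 6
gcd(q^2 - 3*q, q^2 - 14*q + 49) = 1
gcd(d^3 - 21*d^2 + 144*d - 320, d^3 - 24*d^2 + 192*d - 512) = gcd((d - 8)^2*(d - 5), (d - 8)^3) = d^2 - 16*d + 64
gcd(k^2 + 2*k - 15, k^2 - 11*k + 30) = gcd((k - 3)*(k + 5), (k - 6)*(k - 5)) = 1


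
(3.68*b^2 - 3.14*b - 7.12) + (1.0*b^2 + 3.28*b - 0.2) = 4.68*b^2 + 0.14*b - 7.32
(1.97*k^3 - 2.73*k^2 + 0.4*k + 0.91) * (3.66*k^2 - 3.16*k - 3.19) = 7.2102*k^5 - 16.217*k^4 + 3.8065*k^3 + 10.7753*k^2 - 4.1516*k - 2.9029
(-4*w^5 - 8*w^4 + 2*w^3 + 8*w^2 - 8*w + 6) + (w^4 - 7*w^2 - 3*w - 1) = -4*w^5 - 7*w^4 + 2*w^3 + w^2 - 11*w + 5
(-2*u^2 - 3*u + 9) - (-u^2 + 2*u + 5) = -u^2 - 5*u + 4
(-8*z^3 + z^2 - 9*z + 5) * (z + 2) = -8*z^4 - 15*z^3 - 7*z^2 - 13*z + 10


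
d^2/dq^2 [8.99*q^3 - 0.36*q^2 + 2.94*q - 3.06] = 53.94*q - 0.72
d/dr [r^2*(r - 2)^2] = 4*r*(r - 2)*(r - 1)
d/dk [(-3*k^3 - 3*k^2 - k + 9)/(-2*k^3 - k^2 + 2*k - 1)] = (-3*k^4 - 16*k^3 + 56*k^2 + 24*k - 17)/(4*k^6 + 4*k^5 - 7*k^4 + 6*k^2 - 4*k + 1)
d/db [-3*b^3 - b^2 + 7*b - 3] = -9*b^2 - 2*b + 7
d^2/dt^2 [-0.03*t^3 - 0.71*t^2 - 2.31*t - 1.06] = -0.18*t - 1.42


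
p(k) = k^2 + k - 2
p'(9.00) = 19.00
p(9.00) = 88.00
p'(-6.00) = -11.00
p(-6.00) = 28.00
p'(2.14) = 5.28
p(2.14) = 4.72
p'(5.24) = 11.48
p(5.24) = 30.70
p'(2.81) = 6.62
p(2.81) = 8.71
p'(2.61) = 6.22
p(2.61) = 7.42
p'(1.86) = 4.72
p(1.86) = 3.32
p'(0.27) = 1.54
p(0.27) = -1.66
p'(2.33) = 5.66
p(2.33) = 5.76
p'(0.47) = 1.94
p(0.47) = -1.31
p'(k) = 2*k + 1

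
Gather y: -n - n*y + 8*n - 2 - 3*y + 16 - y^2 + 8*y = 7*n - y^2 + y*(5 - n) + 14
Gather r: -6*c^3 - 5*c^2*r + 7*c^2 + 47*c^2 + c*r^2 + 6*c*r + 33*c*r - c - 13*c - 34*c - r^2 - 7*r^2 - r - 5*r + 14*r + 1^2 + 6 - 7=-6*c^3 + 54*c^2 - 48*c + r^2*(c - 8) + r*(-5*c^2 + 39*c + 8)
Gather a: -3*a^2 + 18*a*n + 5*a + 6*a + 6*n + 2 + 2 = -3*a^2 + a*(18*n + 11) + 6*n + 4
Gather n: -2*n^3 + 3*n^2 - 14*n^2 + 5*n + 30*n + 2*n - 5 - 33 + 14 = -2*n^3 - 11*n^2 + 37*n - 24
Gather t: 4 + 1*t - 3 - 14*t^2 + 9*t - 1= -14*t^2 + 10*t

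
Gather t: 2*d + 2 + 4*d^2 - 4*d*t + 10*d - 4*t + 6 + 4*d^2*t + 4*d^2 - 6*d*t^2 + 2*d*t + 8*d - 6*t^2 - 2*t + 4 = 8*d^2 + 20*d + t^2*(-6*d - 6) + t*(4*d^2 - 2*d - 6) + 12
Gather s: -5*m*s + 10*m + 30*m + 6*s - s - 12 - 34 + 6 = 40*m + s*(5 - 5*m) - 40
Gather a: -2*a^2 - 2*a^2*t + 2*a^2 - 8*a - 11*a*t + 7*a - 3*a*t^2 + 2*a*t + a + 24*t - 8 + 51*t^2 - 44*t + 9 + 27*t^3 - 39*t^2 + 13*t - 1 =-2*a^2*t + a*(-3*t^2 - 9*t) + 27*t^3 + 12*t^2 - 7*t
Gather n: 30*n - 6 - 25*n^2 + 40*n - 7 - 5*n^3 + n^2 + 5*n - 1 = -5*n^3 - 24*n^2 + 75*n - 14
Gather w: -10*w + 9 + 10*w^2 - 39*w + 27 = 10*w^2 - 49*w + 36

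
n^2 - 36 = (n - 6)*(n + 6)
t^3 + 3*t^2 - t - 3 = (t - 1)*(t + 1)*(t + 3)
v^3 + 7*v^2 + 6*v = v*(v + 1)*(v + 6)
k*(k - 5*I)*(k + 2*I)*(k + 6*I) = k^4 + 3*I*k^3 + 28*k^2 + 60*I*k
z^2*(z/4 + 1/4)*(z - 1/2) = z^4/4 + z^3/8 - z^2/8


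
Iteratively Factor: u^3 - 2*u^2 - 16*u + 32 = (u + 4)*(u^2 - 6*u + 8) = (u - 2)*(u + 4)*(u - 4)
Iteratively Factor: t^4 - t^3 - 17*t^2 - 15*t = (t - 5)*(t^3 + 4*t^2 + 3*t) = (t - 5)*(t + 1)*(t^2 + 3*t) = t*(t - 5)*(t + 1)*(t + 3)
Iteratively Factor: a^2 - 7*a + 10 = (a - 2)*(a - 5)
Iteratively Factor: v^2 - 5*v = (v - 5)*(v)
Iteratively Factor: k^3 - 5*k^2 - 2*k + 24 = (k + 2)*(k^2 - 7*k + 12) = (k - 3)*(k + 2)*(k - 4)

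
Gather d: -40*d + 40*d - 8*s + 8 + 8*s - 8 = 0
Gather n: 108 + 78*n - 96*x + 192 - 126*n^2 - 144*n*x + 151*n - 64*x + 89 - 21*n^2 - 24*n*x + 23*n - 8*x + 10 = -147*n^2 + n*(252 - 168*x) - 168*x + 399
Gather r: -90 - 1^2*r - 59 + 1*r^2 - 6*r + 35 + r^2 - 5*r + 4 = 2*r^2 - 12*r - 110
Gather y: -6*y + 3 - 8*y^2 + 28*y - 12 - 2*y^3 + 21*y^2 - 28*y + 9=-2*y^3 + 13*y^2 - 6*y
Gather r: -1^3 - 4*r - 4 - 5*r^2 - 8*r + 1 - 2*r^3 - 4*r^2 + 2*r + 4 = -2*r^3 - 9*r^2 - 10*r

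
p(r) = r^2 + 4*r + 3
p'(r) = 2*r + 4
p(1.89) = 14.13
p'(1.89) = 7.78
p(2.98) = 23.80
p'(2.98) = 9.96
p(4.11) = 36.33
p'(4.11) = 12.22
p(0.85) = 7.12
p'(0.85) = 5.70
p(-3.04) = 0.08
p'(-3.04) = -2.08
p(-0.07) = 2.72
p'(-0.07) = 3.86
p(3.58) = 30.14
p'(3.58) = 11.16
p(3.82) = 32.87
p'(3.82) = 11.64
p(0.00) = 3.00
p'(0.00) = 4.00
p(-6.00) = 15.00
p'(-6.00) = -8.00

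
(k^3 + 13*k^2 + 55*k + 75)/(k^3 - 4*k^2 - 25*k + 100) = (k^2 + 8*k + 15)/(k^2 - 9*k + 20)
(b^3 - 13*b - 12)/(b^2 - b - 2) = (b^2 - b - 12)/(b - 2)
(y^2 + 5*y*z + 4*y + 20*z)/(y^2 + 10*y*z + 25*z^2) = (y + 4)/(y + 5*z)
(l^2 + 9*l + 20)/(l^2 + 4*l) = (l + 5)/l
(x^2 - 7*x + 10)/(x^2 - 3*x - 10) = (x - 2)/(x + 2)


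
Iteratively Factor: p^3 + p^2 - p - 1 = (p - 1)*(p^2 + 2*p + 1) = (p - 1)*(p + 1)*(p + 1)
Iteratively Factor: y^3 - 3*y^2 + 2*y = (y - 1)*(y^2 - 2*y) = (y - 2)*(y - 1)*(y)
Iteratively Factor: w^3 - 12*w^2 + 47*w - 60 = (w - 5)*(w^2 - 7*w + 12) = (w - 5)*(w - 3)*(w - 4)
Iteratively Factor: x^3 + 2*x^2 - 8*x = (x)*(x^2 + 2*x - 8) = x*(x + 4)*(x - 2)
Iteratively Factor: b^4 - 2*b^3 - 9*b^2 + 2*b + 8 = (b - 1)*(b^3 - b^2 - 10*b - 8) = (b - 4)*(b - 1)*(b^2 + 3*b + 2) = (b - 4)*(b - 1)*(b + 1)*(b + 2)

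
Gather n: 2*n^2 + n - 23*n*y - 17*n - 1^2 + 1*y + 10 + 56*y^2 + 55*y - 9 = 2*n^2 + n*(-23*y - 16) + 56*y^2 + 56*y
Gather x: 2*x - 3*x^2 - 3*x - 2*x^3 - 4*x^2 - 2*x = -2*x^3 - 7*x^2 - 3*x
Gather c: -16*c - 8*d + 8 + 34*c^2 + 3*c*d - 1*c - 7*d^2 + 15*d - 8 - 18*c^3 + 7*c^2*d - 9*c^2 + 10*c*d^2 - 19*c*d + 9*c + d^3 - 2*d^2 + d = -18*c^3 + c^2*(7*d + 25) + c*(10*d^2 - 16*d - 8) + d^3 - 9*d^2 + 8*d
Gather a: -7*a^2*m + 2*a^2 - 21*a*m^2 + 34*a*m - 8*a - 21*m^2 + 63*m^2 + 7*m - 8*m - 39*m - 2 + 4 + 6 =a^2*(2 - 7*m) + a*(-21*m^2 + 34*m - 8) + 42*m^2 - 40*m + 8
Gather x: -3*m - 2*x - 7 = -3*m - 2*x - 7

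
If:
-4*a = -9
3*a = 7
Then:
No Solution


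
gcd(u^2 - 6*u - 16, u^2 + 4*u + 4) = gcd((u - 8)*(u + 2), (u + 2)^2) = u + 2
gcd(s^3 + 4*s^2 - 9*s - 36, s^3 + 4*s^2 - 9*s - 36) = s^3 + 4*s^2 - 9*s - 36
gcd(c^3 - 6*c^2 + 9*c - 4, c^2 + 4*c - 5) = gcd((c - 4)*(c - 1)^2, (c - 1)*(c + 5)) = c - 1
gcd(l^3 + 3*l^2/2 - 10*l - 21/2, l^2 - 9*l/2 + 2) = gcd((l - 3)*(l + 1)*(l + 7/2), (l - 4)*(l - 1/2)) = 1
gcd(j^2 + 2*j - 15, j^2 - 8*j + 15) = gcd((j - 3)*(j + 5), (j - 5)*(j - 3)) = j - 3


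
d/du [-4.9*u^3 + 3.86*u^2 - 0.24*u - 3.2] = -14.7*u^2 + 7.72*u - 0.24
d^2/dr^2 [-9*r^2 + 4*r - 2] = -18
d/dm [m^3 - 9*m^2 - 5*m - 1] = 3*m^2 - 18*m - 5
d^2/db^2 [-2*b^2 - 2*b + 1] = -4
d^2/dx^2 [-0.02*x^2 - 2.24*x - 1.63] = -0.0400000000000000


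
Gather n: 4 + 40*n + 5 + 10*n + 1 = 50*n + 10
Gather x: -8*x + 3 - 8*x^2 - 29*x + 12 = -8*x^2 - 37*x + 15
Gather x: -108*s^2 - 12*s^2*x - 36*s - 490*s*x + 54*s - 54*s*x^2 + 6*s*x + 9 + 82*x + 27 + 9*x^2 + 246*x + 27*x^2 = -108*s^2 + 18*s + x^2*(36 - 54*s) + x*(-12*s^2 - 484*s + 328) + 36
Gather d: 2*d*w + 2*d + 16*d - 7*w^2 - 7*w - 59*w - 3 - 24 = d*(2*w + 18) - 7*w^2 - 66*w - 27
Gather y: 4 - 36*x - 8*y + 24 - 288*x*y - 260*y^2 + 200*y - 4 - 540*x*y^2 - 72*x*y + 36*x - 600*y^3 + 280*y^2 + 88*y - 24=-600*y^3 + y^2*(20 - 540*x) + y*(280 - 360*x)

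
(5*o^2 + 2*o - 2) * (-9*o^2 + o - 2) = -45*o^4 - 13*o^3 + 10*o^2 - 6*o + 4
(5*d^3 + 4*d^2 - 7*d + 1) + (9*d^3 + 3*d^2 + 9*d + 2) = 14*d^3 + 7*d^2 + 2*d + 3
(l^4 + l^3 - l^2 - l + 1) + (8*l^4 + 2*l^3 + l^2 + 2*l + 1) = 9*l^4 + 3*l^3 + l + 2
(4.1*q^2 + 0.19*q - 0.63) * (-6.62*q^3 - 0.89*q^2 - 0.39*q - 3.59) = -27.142*q^5 - 4.9068*q^4 + 2.4025*q^3 - 14.2324*q^2 - 0.4364*q + 2.2617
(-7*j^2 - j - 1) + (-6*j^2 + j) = -13*j^2 - 1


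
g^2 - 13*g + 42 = (g - 7)*(g - 6)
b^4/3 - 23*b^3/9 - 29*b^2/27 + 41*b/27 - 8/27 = (b/3 + 1/3)*(b - 8)*(b - 1/3)^2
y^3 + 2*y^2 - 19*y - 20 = (y - 4)*(y + 1)*(y + 5)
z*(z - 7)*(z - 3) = z^3 - 10*z^2 + 21*z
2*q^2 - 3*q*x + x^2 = (-2*q + x)*(-q + x)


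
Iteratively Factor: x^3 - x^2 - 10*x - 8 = (x + 1)*(x^2 - 2*x - 8) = (x + 1)*(x + 2)*(x - 4)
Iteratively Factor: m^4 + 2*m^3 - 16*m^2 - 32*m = (m - 4)*(m^3 + 6*m^2 + 8*m) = (m - 4)*(m + 2)*(m^2 + 4*m) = m*(m - 4)*(m + 2)*(m + 4)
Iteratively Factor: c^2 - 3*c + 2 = (c - 2)*(c - 1)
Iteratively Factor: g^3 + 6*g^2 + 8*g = (g + 2)*(g^2 + 4*g) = (g + 2)*(g + 4)*(g)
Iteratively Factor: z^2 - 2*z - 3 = (z + 1)*(z - 3)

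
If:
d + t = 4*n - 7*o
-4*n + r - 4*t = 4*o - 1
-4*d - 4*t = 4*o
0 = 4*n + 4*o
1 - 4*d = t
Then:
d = 1/3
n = 0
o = 0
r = -7/3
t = -1/3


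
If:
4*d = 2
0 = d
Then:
No Solution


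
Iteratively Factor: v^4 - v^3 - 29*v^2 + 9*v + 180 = (v + 3)*(v^3 - 4*v^2 - 17*v + 60) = (v - 3)*(v + 3)*(v^2 - v - 20) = (v - 5)*(v - 3)*(v + 3)*(v + 4)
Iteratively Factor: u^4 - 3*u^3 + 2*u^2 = (u - 1)*(u^3 - 2*u^2) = (u - 2)*(u - 1)*(u^2) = u*(u - 2)*(u - 1)*(u)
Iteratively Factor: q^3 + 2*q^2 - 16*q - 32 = (q + 2)*(q^2 - 16) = (q - 4)*(q + 2)*(q + 4)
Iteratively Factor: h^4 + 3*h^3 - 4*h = (h)*(h^3 + 3*h^2 - 4) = h*(h + 2)*(h^2 + h - 2) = h*(h + 2)^2*(h - 1)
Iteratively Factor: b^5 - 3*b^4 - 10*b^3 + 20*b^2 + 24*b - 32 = (b + 2)*(b^4 - 5*b^3 + 20*b - 16) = (b - 2)*(b + 2)*(b^3 - 3*b^2 - 6*b + 8) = (b - 2)*(b - 1)*(b + 2)*(b^2 - 2*b - 8) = (b - 2)*(b - 1)*(b + 2)^2*(b - 4)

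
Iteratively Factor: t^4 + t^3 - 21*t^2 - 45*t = (t - 5)*(t^3 + 6*t^2 + 9*t) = t*(t - 5)*(t^2 + 6*t + 9) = t*(t - 5)*(t + 3)*(t + 3)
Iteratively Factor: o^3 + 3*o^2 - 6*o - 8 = (o + 4)*(o^2 - o - 2) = (o - 2)*(o + 4)*(o + 1)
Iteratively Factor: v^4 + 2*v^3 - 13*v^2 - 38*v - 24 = (v + 3)*(v^3 - v^2 - 10*v - 8) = (v + 2)*(v + 3)*(v^2 - 3*v - 4) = (v - 4)*(v + 2)*(v + 3)*(v + 1)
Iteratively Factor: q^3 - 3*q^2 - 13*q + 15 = (q - 1)*(q^2 - 2*q - 15) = (q - 5)*(q - 1)*(q + 3)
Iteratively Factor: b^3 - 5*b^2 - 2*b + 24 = (b - 4)*(b^2 - b - 6) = (b - 4)*(b - 3)*(b + 2)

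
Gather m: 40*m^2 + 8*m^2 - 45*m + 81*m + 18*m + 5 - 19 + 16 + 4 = 48*m^2 + 54*m + 6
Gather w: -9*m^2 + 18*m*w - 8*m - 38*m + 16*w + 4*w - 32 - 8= -9*m^2 - 46*m + w*(18*m + 20) - 40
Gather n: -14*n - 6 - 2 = -14*n - 8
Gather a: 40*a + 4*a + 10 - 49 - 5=44*a - 44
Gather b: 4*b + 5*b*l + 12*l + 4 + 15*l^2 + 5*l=b*(5*l + 4) + 15*l^2 + 17*l + 4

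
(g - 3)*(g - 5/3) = g^2 - 14*g/3 + 5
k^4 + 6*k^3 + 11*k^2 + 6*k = k*(k + 1)*(k + 2)*(k + 3)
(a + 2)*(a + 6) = a^2 + 8*a + 12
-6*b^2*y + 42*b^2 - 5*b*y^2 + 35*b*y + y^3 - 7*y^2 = (-6*b + y)*(b + y)*(y - 7)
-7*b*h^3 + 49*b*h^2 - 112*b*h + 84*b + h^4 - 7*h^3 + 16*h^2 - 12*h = (-7*b + h)*(h - 3)*(h - 2)^2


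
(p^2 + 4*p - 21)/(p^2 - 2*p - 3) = (p + 7)/(p + 1)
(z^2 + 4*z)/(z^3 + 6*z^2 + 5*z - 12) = z/(z^2 + 2*z - 3)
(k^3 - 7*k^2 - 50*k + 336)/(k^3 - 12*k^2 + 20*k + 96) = (k + 7)/(k + 2)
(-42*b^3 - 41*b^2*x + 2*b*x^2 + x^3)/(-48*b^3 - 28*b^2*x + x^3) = (7*b^2 + 8*b*x + x^2)/(8*b^2 + 6*b*x + x^2)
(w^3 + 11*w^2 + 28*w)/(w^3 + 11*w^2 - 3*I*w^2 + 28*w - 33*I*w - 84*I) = w/(w - 3*I)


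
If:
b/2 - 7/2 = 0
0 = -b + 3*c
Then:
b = 7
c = 7/3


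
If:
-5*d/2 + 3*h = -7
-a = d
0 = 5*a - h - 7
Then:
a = 4/5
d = -4/5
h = -3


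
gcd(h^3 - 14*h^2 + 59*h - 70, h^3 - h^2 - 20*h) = h - 5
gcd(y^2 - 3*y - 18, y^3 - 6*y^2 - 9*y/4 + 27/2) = y - 6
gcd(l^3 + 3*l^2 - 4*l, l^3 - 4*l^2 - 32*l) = l^2 + 4*l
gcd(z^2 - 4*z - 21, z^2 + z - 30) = 1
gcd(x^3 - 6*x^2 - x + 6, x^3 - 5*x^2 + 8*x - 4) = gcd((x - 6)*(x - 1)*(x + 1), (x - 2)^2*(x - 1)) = x - 1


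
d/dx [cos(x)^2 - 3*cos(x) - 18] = (3 - 2*cos(x))*sin(x)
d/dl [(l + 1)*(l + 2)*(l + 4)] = 3*l^2 + 14*l + 14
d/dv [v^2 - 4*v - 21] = 2*v - 4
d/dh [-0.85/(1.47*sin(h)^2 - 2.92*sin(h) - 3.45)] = (2.499*sin(h) - 2.482)*cos(h)/(-1.47*sin(h)^2 + 2.92*sin(h) + 3.45)^2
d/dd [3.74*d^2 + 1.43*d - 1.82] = 7.48*d + 1.43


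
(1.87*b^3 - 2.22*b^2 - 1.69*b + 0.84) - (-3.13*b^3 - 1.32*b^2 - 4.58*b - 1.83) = 5.0*b^3 - 0.9*b^2 + 2.89*b + 2.67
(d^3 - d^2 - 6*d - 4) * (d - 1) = d^4 - 2*d^3 - 5*d^2 + 2*d + 4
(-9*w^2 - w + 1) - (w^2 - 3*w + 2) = -10*w^2 + 2*w - 1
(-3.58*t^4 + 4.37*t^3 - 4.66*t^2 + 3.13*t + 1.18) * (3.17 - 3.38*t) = 12.1004*t^5 - 26.1192*t^4 + 29.6037*t^3 - 25.3516*t^2 + 5.9337*t + 3.7406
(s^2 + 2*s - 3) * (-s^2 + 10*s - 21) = -s^4 + 8*s^3 + 2*s^2 - 72*s + 63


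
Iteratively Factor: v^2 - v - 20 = (v - 5)*(v + 4)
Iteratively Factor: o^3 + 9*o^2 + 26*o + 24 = (o + 4)*(o^2 + 5*o + 6) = (o + 2)*(o + 4)*(o + 3)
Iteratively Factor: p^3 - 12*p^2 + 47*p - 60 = (p - 5)*(p^2 - 7*p + 12) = (p - 5)*(p - 3)*(p - 4)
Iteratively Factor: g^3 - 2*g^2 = (g)*(g^2 - 2*g) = g^2*(g - 2)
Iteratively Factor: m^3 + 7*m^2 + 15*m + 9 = (m + 3)*(m^2 + 4*m + 3) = (m + 1)*(m + 3)*(m + 3)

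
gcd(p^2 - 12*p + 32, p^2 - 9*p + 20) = p - 4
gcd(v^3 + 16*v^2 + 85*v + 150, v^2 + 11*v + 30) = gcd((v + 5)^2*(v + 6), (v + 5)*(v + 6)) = v^2 + 11*v + 30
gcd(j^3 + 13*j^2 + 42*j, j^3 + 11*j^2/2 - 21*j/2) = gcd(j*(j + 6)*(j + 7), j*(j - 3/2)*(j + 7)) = j^2 + 7*j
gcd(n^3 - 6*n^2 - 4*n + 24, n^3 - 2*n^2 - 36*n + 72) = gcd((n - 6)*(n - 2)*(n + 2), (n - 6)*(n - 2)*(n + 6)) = n^2 - 8*n + 12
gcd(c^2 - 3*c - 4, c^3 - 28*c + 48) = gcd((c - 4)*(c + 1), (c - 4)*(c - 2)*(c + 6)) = c - 4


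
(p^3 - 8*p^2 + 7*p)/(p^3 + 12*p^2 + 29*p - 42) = p*(p - 7)/(p^2 + 13*p + 42)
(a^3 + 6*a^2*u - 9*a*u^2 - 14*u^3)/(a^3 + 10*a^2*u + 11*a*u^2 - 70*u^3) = (a + u)/(a + 5*u)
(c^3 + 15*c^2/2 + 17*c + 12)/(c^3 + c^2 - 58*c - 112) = (c^2 + 11*c/2 + 6)/(c^2 - c - 56)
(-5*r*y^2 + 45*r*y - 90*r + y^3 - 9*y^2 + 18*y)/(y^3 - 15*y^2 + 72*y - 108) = (-5*r + y)/(y - 6)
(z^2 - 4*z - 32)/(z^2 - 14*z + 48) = (z + 4)/(z - 6)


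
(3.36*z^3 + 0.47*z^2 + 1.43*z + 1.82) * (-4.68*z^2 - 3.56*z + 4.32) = -15.7248*z^5 - 14.1612*z^4 + 6.1496*z^3 - 11.578*z^2 - 0.301600000000001*z + 7.8624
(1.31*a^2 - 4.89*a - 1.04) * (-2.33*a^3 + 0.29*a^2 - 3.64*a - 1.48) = -3.0523*a^5 + 11.7736*a^4 - 3.7633*a^3 + 15.5592*a^2 + 11.0228*a + 1.5392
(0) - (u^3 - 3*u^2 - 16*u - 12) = -u^3 + 3*u^2 + 16*u + 12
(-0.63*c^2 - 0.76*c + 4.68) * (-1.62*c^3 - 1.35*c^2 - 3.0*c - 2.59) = 1.0206*c^5 + 2.0817*c^4 - 4.6656*c^3 - 2.4063*c^2 - 12.0716*c - 12.1212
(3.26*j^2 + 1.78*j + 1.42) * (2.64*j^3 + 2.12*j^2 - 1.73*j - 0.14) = 8.6064*j^5 + 11.6104*j^4 + 1.8826*j^3 - 0.5254*j^2 - 2.7058*j - 0.1988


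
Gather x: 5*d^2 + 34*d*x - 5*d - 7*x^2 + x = 5*d^2 - 5*d - 7*x^2 + x*(34*d + 1)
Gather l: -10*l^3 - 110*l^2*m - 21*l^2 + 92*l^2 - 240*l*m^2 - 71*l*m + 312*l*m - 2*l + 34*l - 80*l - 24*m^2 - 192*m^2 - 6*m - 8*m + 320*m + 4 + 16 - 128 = -10*l^3 + l^2*(71 - 110*m) + l*(-240*m^2 + 241*m - 48) - 216*m^2 + 306*m - 108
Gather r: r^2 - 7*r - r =r^2 - 8*r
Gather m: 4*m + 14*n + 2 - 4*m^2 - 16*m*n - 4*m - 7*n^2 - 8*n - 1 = -4*m^2 - 16*m*n - 7*n^2 + 6*n + 1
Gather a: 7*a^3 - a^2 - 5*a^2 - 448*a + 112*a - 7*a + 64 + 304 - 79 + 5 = 7*a^3 - 6*a^2 - 343*a + 294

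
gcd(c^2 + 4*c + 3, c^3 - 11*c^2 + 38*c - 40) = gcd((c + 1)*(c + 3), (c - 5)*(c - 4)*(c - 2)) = 1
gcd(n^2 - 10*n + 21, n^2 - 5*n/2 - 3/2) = n - 3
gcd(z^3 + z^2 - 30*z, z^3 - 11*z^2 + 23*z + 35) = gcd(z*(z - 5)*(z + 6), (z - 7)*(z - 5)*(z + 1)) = z - 5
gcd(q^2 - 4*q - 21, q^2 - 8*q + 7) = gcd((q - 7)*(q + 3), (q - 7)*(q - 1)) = q - 7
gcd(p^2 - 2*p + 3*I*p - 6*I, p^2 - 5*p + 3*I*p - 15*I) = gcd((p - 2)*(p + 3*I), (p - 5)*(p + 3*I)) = p + 3*I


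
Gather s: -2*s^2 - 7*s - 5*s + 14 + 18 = -2*s^2 - 12*s + 32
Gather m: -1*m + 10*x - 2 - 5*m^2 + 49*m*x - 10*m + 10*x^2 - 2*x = -5*m^2 + m*(49*x - 11) + 10*x^2 + 8*x - 2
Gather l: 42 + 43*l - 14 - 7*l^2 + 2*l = -7*l^2 + 45*l + 28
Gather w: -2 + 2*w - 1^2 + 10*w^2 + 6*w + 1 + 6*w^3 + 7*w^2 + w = 6*w^3 + 17*w^2 + 9*w - 2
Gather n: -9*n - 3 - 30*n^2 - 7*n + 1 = -30*n^2 - 16*n - 2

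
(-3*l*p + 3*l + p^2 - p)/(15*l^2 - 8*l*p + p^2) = (p - 1)/(-5*l + p)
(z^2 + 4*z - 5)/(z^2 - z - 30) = (z - 1)/(z - 6)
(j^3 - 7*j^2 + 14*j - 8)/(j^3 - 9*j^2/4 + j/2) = 4*(j^2 - 5*j + 4)/(j*(4*j - 1))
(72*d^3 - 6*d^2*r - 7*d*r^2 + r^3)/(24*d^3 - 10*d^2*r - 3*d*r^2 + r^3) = (-6*d + r)/(-2*d + r)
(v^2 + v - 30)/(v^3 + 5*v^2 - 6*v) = (v - 5)/(v*(v - 1))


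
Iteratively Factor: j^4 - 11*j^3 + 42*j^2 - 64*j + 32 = (j - 1)*(j^3 - 10*j^2 + 32*j - 32) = (j - 2)*(j - 1)*(j^2 - 8*j + 16) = (j - 4)*(j - 2)*(j - 1)*(j - 4)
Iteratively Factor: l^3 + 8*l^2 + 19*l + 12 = (l + 1)*(l^2 + 7*l + 12) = (l + 1)*(l + 4)*(l + 3)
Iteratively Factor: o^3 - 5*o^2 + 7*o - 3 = (o - 1)*(o^2 - 4*o + 3) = (o - 1)^2*(o - 3)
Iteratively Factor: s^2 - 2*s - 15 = (s + 3)*(s - 5)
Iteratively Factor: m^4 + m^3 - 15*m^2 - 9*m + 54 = (m + 3)*(m^3 - 2*m^2 - 9*m + 18) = (m - 2)*(m + 3)*(m^2 - 9) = (m - 3)*(m - 2)*(m + 3)*(m + 3)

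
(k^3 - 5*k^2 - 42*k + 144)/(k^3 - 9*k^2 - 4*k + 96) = (k^2 + 3*k - 18)/(k^2 - k - 12)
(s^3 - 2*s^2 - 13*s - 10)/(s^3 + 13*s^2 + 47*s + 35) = (s^2 - 3*s - 10)/(s^2 + 12*s + 35)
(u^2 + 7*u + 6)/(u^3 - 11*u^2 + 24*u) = (u^2 + 7*u + 6)/(u*(u^2 - 11*u + 24))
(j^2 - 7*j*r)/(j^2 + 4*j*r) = (j - 7*r)/(j + 4*r)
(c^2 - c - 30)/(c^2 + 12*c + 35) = (c - 6)/(c + 7)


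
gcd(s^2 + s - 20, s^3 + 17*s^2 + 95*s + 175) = s + 5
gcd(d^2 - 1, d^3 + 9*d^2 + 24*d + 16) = d + 1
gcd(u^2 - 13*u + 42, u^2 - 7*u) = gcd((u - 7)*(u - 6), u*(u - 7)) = u - 7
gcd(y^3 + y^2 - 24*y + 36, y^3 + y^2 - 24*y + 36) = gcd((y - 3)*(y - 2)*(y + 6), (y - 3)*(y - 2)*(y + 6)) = y^3 + y^2 - 24*y + 36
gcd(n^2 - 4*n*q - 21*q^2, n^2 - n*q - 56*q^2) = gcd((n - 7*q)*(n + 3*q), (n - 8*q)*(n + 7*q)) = 1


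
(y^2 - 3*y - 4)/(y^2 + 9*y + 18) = (y^2 - 3*y - 4)/(y^2 + 9*y + 18)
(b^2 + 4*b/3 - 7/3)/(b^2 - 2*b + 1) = (b + 7/3)/(b - 1)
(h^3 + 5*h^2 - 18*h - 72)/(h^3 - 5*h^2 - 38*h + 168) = (h + 3)/(h - 7)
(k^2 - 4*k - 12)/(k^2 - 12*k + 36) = (k + 2)/(k - 6)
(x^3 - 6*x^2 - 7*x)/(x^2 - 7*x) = x + 1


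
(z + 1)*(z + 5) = z^2 + 6*z + 5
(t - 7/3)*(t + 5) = t^2 + 8*t/3 - 35/3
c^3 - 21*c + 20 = (c - 4)*(c - 1)*(c + 5)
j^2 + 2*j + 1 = (j + 1)^2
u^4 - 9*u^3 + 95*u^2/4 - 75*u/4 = u*(u - 5)*(u - 5/2)*(u - 3/2)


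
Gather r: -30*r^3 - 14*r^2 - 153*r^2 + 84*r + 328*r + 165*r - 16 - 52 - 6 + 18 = -30*r^3 - 167*r^2 + 577*r - 56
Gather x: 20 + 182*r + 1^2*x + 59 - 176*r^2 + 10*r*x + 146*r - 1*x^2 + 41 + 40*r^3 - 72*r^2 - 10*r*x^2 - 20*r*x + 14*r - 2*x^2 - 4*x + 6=40*r^3 - 248*r^2 + 342*r + x^2*(-10*r - 3) + x*(-10*r - 3) + 126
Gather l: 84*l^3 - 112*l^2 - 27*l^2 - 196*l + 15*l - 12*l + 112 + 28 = 84*l^3 - 139*l^2 - 193*l + 140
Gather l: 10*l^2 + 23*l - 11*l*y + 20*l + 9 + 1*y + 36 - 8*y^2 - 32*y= 10*l^2 + l*(43 - 11*y) - 8*y^2 - 31*y + 45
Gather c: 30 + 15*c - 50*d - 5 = 15*c - 50*d + 25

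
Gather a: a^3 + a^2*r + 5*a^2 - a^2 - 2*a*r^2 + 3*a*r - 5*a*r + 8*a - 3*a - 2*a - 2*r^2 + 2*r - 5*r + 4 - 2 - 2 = a^3 + a^2*(r + 4) + a*(-2*r^2 - 2*r + 3) - 2*r^2 - 3*r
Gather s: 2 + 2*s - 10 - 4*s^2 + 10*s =-4*s^2 + 12*s - 8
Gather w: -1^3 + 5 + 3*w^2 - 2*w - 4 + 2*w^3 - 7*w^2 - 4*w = 2*w^3 - 4*w^2 - 6*w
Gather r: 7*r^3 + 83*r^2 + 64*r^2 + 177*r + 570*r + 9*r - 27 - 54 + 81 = 7*r^3 + 147*r^2 + 756*r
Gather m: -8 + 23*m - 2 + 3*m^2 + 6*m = 3*m^2 + 29*m - 10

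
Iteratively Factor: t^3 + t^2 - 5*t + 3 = (t - 1)*(t^2 + 2*t - 3) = (t - 1)^2*(t + 3)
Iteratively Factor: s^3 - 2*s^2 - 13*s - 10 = (s + 2)*(s^2 - 4*s - 5) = (s - 5)*(s + 2)*(s + 1)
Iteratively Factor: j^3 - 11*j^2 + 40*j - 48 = (j - 4)*(j^2 - 7*j + 12) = (j - 4)^2*(j - 3)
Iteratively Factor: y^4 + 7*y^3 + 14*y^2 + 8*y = (y + 2)*(y^3 + 5*y^2 + 4*y) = y*(y + 2)*(y^2 + 5*y + 4) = y*(y + 2)*(y + 4)*(y + 1)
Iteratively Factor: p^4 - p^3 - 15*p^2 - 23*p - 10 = (p - 5)*(p^3 + 4*p^2 + 5*p + 2) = (p - 5)*(p + 2)*(p^2 + 2*p + 1) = (p - 5)*(p + 1)*(p + 2)*(p + 1)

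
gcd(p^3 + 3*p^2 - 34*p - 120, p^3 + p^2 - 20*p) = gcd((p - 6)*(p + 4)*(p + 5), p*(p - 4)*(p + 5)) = p + 5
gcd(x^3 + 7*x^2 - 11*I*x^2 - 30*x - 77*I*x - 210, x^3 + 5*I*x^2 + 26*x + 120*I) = x - 5*I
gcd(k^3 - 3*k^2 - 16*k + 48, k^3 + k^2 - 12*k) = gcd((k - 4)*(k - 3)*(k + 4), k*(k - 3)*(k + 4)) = k^2 + k - 12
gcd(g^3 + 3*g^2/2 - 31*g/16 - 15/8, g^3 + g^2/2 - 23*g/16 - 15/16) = g^2 - g/2 - 15/16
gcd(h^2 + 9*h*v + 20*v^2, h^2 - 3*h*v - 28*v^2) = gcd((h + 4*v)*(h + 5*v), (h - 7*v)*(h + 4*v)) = h + 4*v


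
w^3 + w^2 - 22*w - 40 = (w - 5)*(w + 2)*(w + 4)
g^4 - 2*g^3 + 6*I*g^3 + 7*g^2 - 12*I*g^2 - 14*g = g*(g - 2)*(g - I)*(g + 7*I)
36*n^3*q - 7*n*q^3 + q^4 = q*(-6*n + q)*(-3*n + q)*(2*n + q)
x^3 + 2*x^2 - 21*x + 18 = (x - 3)*(x - 1)*(x + 6)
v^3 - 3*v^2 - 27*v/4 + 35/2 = (v - 7/2)*(v - 2)*(v + 5/2)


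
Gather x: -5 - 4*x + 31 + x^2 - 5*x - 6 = x^2 - 9*x + 20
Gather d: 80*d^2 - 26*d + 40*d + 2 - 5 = 80*d^2 + 14*d - 3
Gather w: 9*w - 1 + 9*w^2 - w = 9*w^2 + 8*w - 1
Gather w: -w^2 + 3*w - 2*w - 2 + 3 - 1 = -w^2 + w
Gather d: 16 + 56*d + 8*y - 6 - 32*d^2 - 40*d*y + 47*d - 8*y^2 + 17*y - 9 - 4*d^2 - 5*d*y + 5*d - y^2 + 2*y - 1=-36*d^2 + d*(108 - 45*y) - 9*y^2 + 27*y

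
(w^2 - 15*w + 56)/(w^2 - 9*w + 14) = (w - 8)/(w - 2)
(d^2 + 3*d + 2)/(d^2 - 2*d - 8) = (d + 1)/(d - 4)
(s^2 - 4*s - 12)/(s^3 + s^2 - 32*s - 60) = 1/(s + 5)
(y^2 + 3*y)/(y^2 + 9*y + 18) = y/(y + 6)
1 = 1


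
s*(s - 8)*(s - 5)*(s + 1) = s^4 - 12*s^3 + 27*s^2 + 40*s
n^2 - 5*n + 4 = (n - 4)*(n - 1)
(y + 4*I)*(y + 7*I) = y^2 + 11*I*y - 28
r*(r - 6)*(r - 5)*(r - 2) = r^4 - 13*r^3 + 52*r^2 - 60*r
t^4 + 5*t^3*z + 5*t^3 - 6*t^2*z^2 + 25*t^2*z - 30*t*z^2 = t*(t + 5)*(t - z)*(t + 6*z)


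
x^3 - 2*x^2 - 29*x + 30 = (x - 6)*(x - 1)*(x + 5)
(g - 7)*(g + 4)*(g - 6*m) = g^3 - 6*g^2*m - 3*g^2 + 18*g*m - 28*g + 168*m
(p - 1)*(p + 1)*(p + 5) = p^3 + 5*p^2 - p - 5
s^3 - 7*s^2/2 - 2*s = s*(s - 4)*(s + 1/2)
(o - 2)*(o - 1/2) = o^2 - 5*o/2 + 1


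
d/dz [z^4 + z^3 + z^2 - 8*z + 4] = 4*z^3 + 3*z^2 + 2*z - 8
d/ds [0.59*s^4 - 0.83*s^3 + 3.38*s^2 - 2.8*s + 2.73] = 2.36*s^3 - 2.49*s^2 + 6.76*s - 2.8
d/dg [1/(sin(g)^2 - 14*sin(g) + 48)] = 2*(7 - sin(g))*cos(g)/(sin(g)^2 - 14*sin(g) + 48)^2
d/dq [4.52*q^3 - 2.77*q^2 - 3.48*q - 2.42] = 13.56*q^2 - 5.54*q - 3.48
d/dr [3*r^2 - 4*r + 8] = 6*r - 4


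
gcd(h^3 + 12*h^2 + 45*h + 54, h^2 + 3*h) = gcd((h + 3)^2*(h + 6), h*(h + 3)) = h + 3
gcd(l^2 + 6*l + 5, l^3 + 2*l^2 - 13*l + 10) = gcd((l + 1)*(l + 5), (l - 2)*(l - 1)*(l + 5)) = l + 5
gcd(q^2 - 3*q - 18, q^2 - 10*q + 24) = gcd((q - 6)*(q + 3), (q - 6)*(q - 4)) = q - 6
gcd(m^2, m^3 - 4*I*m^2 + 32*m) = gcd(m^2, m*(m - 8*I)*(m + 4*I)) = m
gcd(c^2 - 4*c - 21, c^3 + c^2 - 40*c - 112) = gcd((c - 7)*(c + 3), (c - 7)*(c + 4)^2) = c - 7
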